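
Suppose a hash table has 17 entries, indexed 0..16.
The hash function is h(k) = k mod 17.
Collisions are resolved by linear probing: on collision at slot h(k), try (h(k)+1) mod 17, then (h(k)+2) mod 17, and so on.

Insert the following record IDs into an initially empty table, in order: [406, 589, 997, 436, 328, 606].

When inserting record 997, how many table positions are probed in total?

406 hashes to 15; slot 15 is free → place at 15.
589 hashes to 11; slot 11 is free → place at 11.
997 hashes to 11; 11 taken → place at 12.
436 hashes to 11; 11,12 taken → place at 13.
328 hashes to 5; slot 5 is free → place at 5.
606 hashes to 11; 11,12,13 taken → place at 14.
Table: [_, _, _, _, _, 328, _, _, _, _, _, 589, 997, 436, 606, 406, _]

2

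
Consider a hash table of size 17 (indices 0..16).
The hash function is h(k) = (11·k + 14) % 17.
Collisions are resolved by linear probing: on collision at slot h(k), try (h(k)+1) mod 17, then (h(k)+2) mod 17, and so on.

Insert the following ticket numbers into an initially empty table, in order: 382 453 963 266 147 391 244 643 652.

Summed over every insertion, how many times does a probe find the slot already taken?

10

382 hashes to 0; slot 0 is free => place at 0.
453 hashes to 16; slot 16 is free => place at 16.
963 hashes to 16; 16,0 taken => place at 1.
266 hashes to 16; 16,0,1 taken => place at 2.
147 hashes to 16; 16,0,1,2 taken => place at 3.
391 hashes to 14; slot 14 is free => place at 14.
244 hashes to 12; slot 12 is free => place at 12.
643 hashes to 15; slot 15 is free => place at 15.
652 hashes to 12; 12 taken => place at 13.
Table: [382, 963, 266, 147, -, -, -, -, -, -, -, -, 244, 652, 391, 643, 453]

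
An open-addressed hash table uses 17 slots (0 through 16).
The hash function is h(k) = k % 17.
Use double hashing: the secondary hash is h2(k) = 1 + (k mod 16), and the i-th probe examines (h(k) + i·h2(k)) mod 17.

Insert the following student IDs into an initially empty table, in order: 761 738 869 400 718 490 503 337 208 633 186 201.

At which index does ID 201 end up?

761: h=13 -> slot 13
738: h=7 -> slot 7
869: h=2 -> slot 2
400: h=9 -> slot 9
718: h=4 -> slot 4
490: h=14 -> slot 14
503: h=10 -> slot 10
337: h=14, h2=2, probe 14,16 -> slot 16
208: h=4, h2=1, probe 4,5 -> slot 5
633: h=4, h2=10, probe 4,14,7,0 -> slot 0
186: h=16, h2=11, probe 16,10,4,15 -> slot 15
201: h=14, h2=10, probe 14,7,0,10,3 -> slot 3
Table: [633, ∅, 869, 201, 718, 208, ∅, 738, ∅, 400, 503, ∅, ∅, 761, 490, 186, 337]

3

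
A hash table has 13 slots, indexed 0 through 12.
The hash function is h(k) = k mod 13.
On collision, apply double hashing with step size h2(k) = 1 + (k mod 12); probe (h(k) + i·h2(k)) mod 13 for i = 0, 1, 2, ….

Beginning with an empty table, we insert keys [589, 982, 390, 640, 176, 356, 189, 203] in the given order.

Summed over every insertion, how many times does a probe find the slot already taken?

4

589: h=4 => slot 4
982: h=7 => slot 7
390: h=0 => slot 0
640: h=3 => slot 3
176: h=7, h2=9, probe 7,3,12 => slot 12
356: h=5 => slot 5
189: h=7, h2=10, probe 7,4,1 => slot 1
203: h=8 => slot 8
Table: [390, 189, -, 640, 589, 356, -, 982, 203, -, -, -, 176]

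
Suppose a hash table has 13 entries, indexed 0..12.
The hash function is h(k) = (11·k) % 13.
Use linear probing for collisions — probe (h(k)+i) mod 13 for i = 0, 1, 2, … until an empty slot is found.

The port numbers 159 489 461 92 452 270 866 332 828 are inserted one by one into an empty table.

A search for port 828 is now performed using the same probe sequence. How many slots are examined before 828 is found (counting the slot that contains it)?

Insert 159: h=7, slot 7 empty → index 7.
Insert 489: h=10, slot 10 empty → index 10.
Insert 461: h=1, slot 1 empty → index 1.
Insert 92: h=11, slot 11 empty → index 11.
Insert 452: h=6, slot 6 empty → index 6.
Insert 270: h=6, slots 6,7 occupied → index 8.
Insert 866: h=10, slots 10,11 occupied → index 12.
Insert 332: h=12, slot 12 occupied → index 0.
Insert 828: h=8, slot 8 occupied → index 9.
Table: [332, 461, ∅, ∅, ∅, ∅, 452, 159, 270, 828, 489, 92, 866]
Lookup 828: h=8, probe 8,9 → found at 9.

2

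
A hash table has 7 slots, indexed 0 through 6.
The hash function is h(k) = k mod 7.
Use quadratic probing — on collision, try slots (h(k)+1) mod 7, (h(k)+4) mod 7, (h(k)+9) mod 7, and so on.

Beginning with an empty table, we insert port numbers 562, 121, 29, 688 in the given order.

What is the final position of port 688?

6

562 hashes to 2; slot 2 is free -> place at 2.
121 hashes to 2; 2 taken -> place at 3.
29 hashes to 1; slot 1 is free -> place at 1.
688 hashes to 2; 2,3 taken -> place at 6.
Table: [∅, 29, 562, 121, ∅, ∅, 688]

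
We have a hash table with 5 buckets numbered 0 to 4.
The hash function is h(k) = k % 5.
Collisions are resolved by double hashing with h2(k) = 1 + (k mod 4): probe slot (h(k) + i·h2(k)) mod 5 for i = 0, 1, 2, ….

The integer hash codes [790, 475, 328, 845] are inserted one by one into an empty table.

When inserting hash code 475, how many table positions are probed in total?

790 hashes to 0; slot 0 is free -> place at 0.
475 hashes to 0, h2=4; 0 taken -> place at 4.
328 hashes to 3; slot 3 is free -> place at 3.
845 hashes to 0, h2=2; 0 taken -> place at 2.
Table: [790, ., 845, 328, 475]

2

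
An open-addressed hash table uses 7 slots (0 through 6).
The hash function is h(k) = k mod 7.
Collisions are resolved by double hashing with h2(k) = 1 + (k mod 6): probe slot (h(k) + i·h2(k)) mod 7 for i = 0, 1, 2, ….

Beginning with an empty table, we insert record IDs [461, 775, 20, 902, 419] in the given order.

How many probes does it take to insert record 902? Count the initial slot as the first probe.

4

Insert 461: h=6, slot 6 empty => index 6.
Insert 775: h=5, slot 5 empty => index 5.
Insert 20: h=6, h2=3, slot 6 occupied => index 2.
Insert 902: h=6, h2=3, slots 6,2,5 occupied => index 1.
Insert 419: h=6, h2=6, slots 6,5 occupied => index 4.
Table: [_, 902, 20, _, 419, 775, 461]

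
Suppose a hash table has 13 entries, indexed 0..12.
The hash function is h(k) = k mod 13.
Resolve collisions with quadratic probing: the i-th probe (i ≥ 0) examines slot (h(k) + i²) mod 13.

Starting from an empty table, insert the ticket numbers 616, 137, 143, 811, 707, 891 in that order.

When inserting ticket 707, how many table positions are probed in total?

3

616: h=5 => slot 5
137: h=7 => slot 7
143: h=0 => slot 0
811: h=5, probe 5,6 => slot 6
707: h=5, probe 5,6,9 => slot 9
891: h=7, probe 7,8 => slot 8
Table: [143, ∅, ∅, ∅, ∅, 616, 811, 137, 891, 707, ∅, ∅, ∅]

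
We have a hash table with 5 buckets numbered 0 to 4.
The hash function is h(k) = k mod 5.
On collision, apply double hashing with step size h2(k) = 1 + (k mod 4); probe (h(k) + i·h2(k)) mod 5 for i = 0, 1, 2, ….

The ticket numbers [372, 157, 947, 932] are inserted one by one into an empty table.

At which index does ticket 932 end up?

Insert 372: h=2, slot 2 empty -> index 2.
Insert 157: h=2, h2=2, slot 2 occupied -> index 4.
Insert 947: h=2, h2=4, slot 2 occupied -> index 1.
Insert 932: h=2, h2=1, slot 2 occupied -> index 3.
Table: [∅, 947, 372, 932, 157]

3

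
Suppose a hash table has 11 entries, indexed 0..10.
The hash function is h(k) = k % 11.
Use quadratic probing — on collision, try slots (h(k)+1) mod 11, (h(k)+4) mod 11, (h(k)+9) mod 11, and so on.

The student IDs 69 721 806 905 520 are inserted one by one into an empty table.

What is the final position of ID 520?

1

Insert 69: h=3, slot 3 empty -> index 3.
Insert 721: h=6, slot 6 empty -> index 6.
Insert 806: h=3, slot 3 occupied -> index 4.
Insert 905: h=3, slots 3,4 occupied -> index 7.
Insert 520: h=3, slots 3,4,7 occupied -> index 1.
Table: [∅, 520, ∅, 69, 806, ∅, 721, 905, ∅, ∅, ∅]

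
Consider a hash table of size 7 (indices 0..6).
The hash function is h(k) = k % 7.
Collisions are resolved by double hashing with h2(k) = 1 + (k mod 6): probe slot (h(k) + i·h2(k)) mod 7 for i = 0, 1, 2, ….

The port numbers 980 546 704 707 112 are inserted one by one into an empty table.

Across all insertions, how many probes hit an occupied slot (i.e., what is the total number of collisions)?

3

980 hashes to 0; slot 0 is free → place at 0.
546 hashes to 0, h2=1; 0 taken → place at 1.
704 hashes to 4; slot 4 is free → place at 4.
707 hashes to 0, h2=6; 0 taken → place at 6.
112 hashes to 0, h2=5; 0 taken → place at 5.
Table: [980, 546, ∅, ∅, 704, 112, 707]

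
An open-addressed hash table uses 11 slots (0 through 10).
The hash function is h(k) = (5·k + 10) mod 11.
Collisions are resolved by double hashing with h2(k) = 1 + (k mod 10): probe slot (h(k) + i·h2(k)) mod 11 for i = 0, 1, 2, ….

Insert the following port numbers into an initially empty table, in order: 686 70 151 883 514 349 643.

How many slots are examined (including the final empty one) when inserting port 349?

2

686 hashes to 8; slot 8 is free -> place at 8.
70 hashes to 8, h2=1; 8 taken -> place at 9.
151 hashes to 6; slot 6 is free -> place at 6.
883 hashes to 3; slot 3 is free -> place at 3.
514 hashes to 6, h2=5; 6 taken -> place at 0.
349 hashes to 6, h2=10; 6 taken -> place at 5.
643 hashes to 2; slot 2 is free -> place at 2.
Table: [514, —, 643, 883, —, 349, 151, —, 686, 70, —]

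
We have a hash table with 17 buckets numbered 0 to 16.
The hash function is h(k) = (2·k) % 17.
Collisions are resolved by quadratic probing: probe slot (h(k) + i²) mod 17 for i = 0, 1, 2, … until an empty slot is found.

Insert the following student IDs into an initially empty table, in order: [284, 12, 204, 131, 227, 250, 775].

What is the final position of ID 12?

284 hashes to 7; slot 7 is free => place at 7.
12 hashes to 7; 7 taken => place at 8.
204 hashes to 0; slot 0 is free => place at 0.
131 hashes to 7; 7,8 taken => place at 11.
227 hashes to 12; slot 12 is free => place at 12.
250 hashes to 7; 7,8,11 taken => place at 16.
775 hashes to 3; slot 3 is free => place at 3.
Table: [204, ., ., 775, ., ., ., 284, 12, ., ., 131, 227, ., ., ., 250]

8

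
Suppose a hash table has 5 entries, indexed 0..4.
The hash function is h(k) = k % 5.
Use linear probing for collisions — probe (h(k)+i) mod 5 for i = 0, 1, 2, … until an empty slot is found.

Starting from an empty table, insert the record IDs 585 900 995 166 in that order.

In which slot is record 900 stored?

1

Insert 585: h=0, slot 0 empty -> index 0.
Insert 900: h=0, slot 0 occupied -> index 1.
Insert 995: h=0, slots 0,1 occupied -> index 2.
Insert 166: h=1, slots 1,2 occupied -> index 3.
Table: [585, 900, 995, 166, .]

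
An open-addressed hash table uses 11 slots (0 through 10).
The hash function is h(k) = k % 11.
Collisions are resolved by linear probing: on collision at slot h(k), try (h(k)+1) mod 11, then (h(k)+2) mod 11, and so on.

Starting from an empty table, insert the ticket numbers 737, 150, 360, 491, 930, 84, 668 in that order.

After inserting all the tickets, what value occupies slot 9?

737: h=0 => slot 0
150: h=7 => slot 7
360: h=8 => slot 8
491: h=7, probe 7,8,9 => slot 9
930: h=6 => slot 6
84: h=7, probe 7,8,9,10 => slot 10
668: h=8, probe 8,9,10,0,1 => slot 1
Table: [737, 668, ∅, ∅, ∅, ∅, 930, 150, 360, 491, 84]

491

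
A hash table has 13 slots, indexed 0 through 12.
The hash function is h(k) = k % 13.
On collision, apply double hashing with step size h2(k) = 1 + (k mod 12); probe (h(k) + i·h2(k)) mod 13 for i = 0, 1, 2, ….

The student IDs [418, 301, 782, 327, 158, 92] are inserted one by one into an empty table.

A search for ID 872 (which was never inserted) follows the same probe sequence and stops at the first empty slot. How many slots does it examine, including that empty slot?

418: h=2 → slot 2
301: h=2, h2=2, probe 2,4 → slot 4
782: h=2, h2=3, probe 2,5 → slot 5
327: h=2, h2=4, probe 2,6 → slot 6
158: h=2, h2=3, probe 2,5,8 → slot 8
92: h=1 → slot 1
Table: [-, 92, 418, -, 301, 782, 327, -, 158, -, -, -, -]
Lookup 872: h=1, h2=9, probe 1,10 → slot 10 empty, not found.

2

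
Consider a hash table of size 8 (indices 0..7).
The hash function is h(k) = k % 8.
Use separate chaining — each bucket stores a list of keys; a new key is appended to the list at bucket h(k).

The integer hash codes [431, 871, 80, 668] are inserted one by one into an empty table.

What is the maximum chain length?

431 -> bucket 7
871 -> bucket 7 (collision)
80 -> bucket 0
668 -> bucket 4
Final buckets:
0: 80
1: -
2: -
3: -
4: 668
5: -
6: -
7: 431 -> 871

2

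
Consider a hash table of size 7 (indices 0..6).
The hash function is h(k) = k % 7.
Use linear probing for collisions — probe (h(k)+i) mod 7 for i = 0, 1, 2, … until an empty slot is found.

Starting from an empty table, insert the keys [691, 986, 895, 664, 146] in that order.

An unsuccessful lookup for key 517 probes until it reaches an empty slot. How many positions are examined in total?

691: h=5 → slot 5
986: h=6 → slot 6
895: h=6, probe 6,0 → slot 0
664: h=6, probe 6,0,1 → slot 1
146: h=6, probe 6,0,1,2 → slot 2
Table: [895, 664, 146, -, -, 691, 986]
Lookup 517: h=6, probe 6,0,1,2,3 → slot 3 empty, not found.

5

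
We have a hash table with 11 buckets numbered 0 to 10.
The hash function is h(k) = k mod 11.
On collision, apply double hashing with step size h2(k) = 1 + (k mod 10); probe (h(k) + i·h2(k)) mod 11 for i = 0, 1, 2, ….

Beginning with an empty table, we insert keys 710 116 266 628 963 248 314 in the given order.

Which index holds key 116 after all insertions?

2

710 hashes to 6; slot 6 is free => place at 6.
116 hashes to 6, h2=7; 6 taken => place at 2.
266 hashes to 2, h2=7; 2 taken => place at 9.
628 hashes to 1; slot 1 is free => place at 1.
963 hashes to 6, h2=4; 6 taken => place at 10.
248 hashes to 6, h2=9; 6 taken => place at 4.
314 hashes to 6, h2=5; 6 taken => place at 0.
Table: [314, 628, 116, _, 248, _, 710, _, _, 266, 963]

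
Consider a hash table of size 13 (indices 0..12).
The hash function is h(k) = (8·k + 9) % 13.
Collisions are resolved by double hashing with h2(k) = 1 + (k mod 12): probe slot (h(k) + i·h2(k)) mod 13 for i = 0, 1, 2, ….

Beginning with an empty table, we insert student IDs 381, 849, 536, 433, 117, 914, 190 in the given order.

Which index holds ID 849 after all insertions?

12

Insert 381: h=2, slot 2 empty => index 2.
Insert 849: h=2, h2=10, slot 2 occupied => index 12.
Insert 536: h=7, slot 7 empty => index 7.
Insert 433: h=2, h2=2, slot 2 occupied => index 4.
Insert 117: h=9, slot 9 empty => index 9.
Insert 914: h=2, h2=3, slot 2 occupied => index 5.
Insert 190: h=8, slot 8 empty => index 8.
Table: [-, -, 381, -, 433, 914, -, 536, 190, 117, -, -, 849]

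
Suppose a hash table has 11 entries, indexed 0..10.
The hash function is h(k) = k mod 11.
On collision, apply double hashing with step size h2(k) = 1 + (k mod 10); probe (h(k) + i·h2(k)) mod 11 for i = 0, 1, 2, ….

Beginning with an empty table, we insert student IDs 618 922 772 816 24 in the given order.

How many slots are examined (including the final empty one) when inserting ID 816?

4

618: h=2 -> slot 2
922: h=9 -> slot 9
772: h=2, h2=3, probe 2,5 -> slot 5
816: h=2, h2=7, probe 2,9,5,1 -> slot 1
24: h=2, h2=5, probe 2,7 -> slot 7
Table: [∅, 816, 618, ∅, ∅, 772, ∅, 24, ∅, 922, ∅]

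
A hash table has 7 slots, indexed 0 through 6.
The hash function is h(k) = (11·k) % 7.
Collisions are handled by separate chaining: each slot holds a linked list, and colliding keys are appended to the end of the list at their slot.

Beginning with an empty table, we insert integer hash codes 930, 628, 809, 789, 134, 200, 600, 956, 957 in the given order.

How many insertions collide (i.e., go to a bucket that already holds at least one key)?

Insert 930: h=3, bucket 3 empty → new chain.
Insert 628: h=6, bucket 6 empty → new chain.
Insert 809: h=2, bucket 2 empty → new chain.
Insert 789: h=6, bucket 6 nonempty → append to chain.
Insert 134: h=4, bucket 4 empty → new chain.
Insert 200: h=2, bucket 2 nonempty → append to chain.
Insert 600: h=6, bucket 6 nonempty → append to chain.
Insert 956: h=2, bucket 2 nonempty → append to chain.
Insert 957: h=6, bucket 6 nonempty → append to chain.
Final buckets:
0: ∅
1: ∅
2: 809 -> 200 -> 956
3: 930
4: 134
5: ∅
6: 628 -> 789 -> 600 -> 957

5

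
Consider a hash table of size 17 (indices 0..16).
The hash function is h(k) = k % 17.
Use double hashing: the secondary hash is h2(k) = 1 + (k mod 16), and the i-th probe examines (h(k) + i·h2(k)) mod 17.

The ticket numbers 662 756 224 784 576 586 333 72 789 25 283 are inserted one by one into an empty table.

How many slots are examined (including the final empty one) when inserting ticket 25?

662: h=16 => slot 16
756: h=8 => slot 8
224: h=3 => slot 3
784: h=2 => slot 2
576: h=15 => slot 15
586: h=8, h2=11, probe 8,2,13 => slot 13
333: h=10 => slot 10
72: h=4 => slot 4
789: h=7 => slot 7
25: h=8, h2=10, probe 8,1 => slot 1
283: h=11 => slot 11
Table: [∅, 25, 784, 224, 72, ∅, ∅, 789, 756, ∅, 333, 283, ∅, 586, ∅, 576, 662]

2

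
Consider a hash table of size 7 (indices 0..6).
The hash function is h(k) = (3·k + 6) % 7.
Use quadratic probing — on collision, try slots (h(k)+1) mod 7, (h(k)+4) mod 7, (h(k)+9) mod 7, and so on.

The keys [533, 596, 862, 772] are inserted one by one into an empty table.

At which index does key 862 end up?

533 hashes to 2; slot 2 is free => place at 2.
596 hashes to 2; 2 taken => place at 3.
862 hashes to 2; 2,3 taken => place at 6.
772 hashes to 5; slot 5 is free => place at 5.
Table: [∅, ∅, 533, 596, ∅, 772, 862]

6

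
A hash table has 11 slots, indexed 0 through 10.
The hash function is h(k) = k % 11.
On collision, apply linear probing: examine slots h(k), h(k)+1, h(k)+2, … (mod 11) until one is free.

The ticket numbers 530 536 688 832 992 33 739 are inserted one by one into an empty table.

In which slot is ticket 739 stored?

4

530: h=2 -> slot 2
536: h=8 -> slot 8
688: h=6 -> slot 6
832: h=7 -> slot 7
992: h=2, probe 2,3 -> slot 3
33: h=0 -> slot 0
739: h=2, probe 2,3,4 -> slot 4
Table: [33, ∅, 530, 992, 739, ∅, 688, 832, 536, ∅, ∅]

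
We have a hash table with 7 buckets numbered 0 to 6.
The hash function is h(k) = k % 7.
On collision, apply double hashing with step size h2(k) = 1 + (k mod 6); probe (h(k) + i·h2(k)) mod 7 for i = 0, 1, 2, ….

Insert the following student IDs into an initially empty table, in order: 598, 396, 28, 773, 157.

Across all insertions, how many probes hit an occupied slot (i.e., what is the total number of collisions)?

2

598 hashes to 3; slot 3 is free -> place at 3.
396 hashes to 4; slot 4 is free -> place at 4.
28 hashes to 0; slot 0 is free -> place at 0.
773 hashes to 3, h2=6; 3 taken -> place at 2.
157 hashes to 3, h2=2; 3 taken -> place at 5.
Table: [28, ., 773, 598, 396, 157, .]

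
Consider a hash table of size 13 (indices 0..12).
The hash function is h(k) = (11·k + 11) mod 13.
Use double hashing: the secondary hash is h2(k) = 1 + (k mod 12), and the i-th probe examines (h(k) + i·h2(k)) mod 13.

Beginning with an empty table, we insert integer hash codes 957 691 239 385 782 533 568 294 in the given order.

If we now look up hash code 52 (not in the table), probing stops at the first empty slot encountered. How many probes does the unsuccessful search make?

2

957: h=8 -> slot 8
691: h=7 -> slot 7
239: h=1 -> slot 1
385: h=8, h2=2, probe 8,10 -> slot 10
782: h=7, h2=3, probe 7,10,0 -> slot 0
533: h=11 -> slot 11
568: h=6 -> slot 6
294: h=8, h2=7, probe 8,2 -> slot 2
Table: [782, 239, 294, ∅, ∅, ∅, 568, 691, 957, ∅, 385, 533, ∅]
Lookup 52: h=11, h2=5, probe 11,3 → slot 3 empty, not found.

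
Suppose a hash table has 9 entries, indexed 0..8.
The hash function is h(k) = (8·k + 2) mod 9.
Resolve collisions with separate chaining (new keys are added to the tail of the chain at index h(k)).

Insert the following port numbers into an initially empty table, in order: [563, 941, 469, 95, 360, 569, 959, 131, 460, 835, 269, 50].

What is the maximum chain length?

Insert 563: h=6, bucket 6 empty → new chain.
Insert 941: h=6, bucket 6 nonempty → append to chain.
Insert 469: h=1, bucket 1 empty → new chain.
Insert 95: h=6, bucket 6 nonempty → append to chain.
Insert 360: h=2, bucket 2 empty → new chain.
Insert 569: h=0, bucket 0 empty → new chain.
Insert 959: h=6, bucket 6 nonempty → append to chain.
Insert 131: h=6, bucket 6 nonempty → append to chain.
Insert 460: h=1, bucket 1 nonempty → append to chain.
Insert 835: h=4, bucket 4 empty → new chain.
Insert 269: h=3, bucket 3 empty → new chain.
Insert 50: h=6, bucket 6 nonempty → append to chain.
Final buckets:
0: 569
1: 469 -> 460
2: 360
3: 269
4: 835
5: -
6: 563 -> 941 -> 95 -> 959 -> 131 -> 50
7: -
8: -

6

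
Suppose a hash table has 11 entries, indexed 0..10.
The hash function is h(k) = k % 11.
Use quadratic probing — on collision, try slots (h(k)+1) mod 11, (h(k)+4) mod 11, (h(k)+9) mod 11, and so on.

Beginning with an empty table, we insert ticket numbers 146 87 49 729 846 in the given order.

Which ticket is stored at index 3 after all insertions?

146

146 hashes to 3; slot 3 is free → place at 3.
87 hashes to 10; slot 10 is free → place at 10.
49 hashes to 5; slot 5 is free → place at 5.
729 hashes to 3; 3 taken → place at 4.
846 hashes to 10; 10 taken → place at 0.
Table: [846, ., ., 146, 729, 49, ., ., ., ., 87]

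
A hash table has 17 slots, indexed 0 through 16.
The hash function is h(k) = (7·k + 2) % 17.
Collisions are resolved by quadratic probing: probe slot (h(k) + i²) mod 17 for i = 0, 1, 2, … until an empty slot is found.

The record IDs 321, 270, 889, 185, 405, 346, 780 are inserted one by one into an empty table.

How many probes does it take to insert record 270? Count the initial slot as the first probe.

321 hashes to 5; slot 5 is free => place at 5.
270 hashes to 5; 5 taken => place at 6.
889 hashes to 3; slot 3 is free => place at 3.
185 hashes to 5; 5,6 taken => place at 9.
405 hashes to 15; slot 15 is free => place at 15.
346 hashes to 10; slot 10 is free => place at 10.
780 hashes to 5; 5,6,9 taken => place at 14.
Table: [., ., ., 889, ., 321, 270, ., ., 185, 346, ., ., ., 780, 405, .]

2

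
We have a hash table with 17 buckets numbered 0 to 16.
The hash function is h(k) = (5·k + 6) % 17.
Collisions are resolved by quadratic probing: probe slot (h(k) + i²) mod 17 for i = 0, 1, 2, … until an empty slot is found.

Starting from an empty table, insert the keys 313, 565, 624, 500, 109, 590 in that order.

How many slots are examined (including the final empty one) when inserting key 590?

Insert 313: h=7, slot 7 empty -> index 7.
Insert 565: h=9, slot 9 empty -> index 9.
Insert 624: h=15, slot 15 empty -> index 15.
Insert 500: h=7, slot 7 occupied -> index 8.
Insert 109: h=7, slots 7,8 occupied -> index 11.
Insert 590: h=15, slot 15 occupied -> index 16.
Table: [—, —, —, —, —, —, —, 313, 500, 565, —, 109, —, —, —, 624, 590]

2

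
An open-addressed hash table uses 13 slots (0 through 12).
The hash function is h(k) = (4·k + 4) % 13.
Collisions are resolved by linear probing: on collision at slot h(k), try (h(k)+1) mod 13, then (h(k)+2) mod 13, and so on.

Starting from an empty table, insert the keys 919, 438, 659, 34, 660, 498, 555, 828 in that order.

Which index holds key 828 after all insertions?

919 hashes to 1; slot 1 is free => place at 1.
438 hashes to 1; 1 taken => place at 2.
659 hashes to 1; 1,2 taken => place at 3.
34 hashes to 10; slot 10 is free => place at 10.
660 hashes to 5; slot 5 is free => place at 5.
498 hashes to 7; slot 7 is free => place at 7.
555 hashes to 1; 1,2,3 taken => place at 4.
828 hashes to 1; 1,2,3,4,5 taken => place at 6.
Table: [_, 919, 438, 659, 555, 660, 828, 498, _, _, 34, _, _]

6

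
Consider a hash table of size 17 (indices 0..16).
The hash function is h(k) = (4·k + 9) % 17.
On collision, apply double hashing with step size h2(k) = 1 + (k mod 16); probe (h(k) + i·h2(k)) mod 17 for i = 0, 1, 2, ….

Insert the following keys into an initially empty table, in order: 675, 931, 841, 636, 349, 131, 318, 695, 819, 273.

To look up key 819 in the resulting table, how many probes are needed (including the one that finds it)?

2

Insert 675: h=6, slot 6 empty => index 6.
Insert 931: h=10, slot 10 empty => index 10.
Insert 841: h=7, slot 7 empty => index 7.
Insert 636: h=3, slot 3 empty => index 3.
Insert 349: h=11, slot 11 empty => index 11.
Insert 131: h=6, h2=4, slots 6,10 occupied => index 14.
Insert 318: h=6, h2=15, slot 6 occupied => index 4.
Insert 695: h=1, slot 1 empty => index 1.
Insert 819: h=4, h2=4, slot 4 occupied => index 8.
Insert 273: h=13, slot 13 empty => index 13.
Table: [_, 695, _, 636, 318, _, 675, 841, 819, _, 931, 349, _, 273, 131, _, _]
Lookup 819: h=4, h2=4, probe 4,8 → found at 8.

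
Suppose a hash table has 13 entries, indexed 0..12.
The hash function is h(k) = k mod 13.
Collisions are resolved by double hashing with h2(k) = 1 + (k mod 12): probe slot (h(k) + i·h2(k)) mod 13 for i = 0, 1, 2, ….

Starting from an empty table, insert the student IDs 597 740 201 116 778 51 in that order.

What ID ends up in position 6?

Insert 597: h=12, slot 12 empty -> index 12.
Insert 740: h=12, h2=9, slot 12 occupied -> index 8.
Insert 201: h=6, slot 6 empty -> index 6.
Insert 116: h=12, h2=9, slots 12,8 occupied -> index 4.
Insert 778: h=11, slot 11 empty -> index 11.
Insert 51: h=12, h2=4, slot 12 occupied -> index 3.
Table: [—, —, —, 51, 116, —, 201, —, 740, —, —, 778, 597]

201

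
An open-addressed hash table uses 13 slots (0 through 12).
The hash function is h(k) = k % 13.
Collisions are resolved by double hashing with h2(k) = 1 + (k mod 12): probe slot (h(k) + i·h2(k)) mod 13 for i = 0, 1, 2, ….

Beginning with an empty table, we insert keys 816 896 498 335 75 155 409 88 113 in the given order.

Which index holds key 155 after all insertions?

11

Insert 816: h=10, slot 10 empty => index 10.
Insert 896: h=12, slot 12 empty => index 12.
Insert 498: h=4, slot 4 empty => index 4.
Insert 335: h=10, h2=12, slot 10 occupied => index 9.
Insert 75: h=10, h2=4, slot 10 occupied => index 1.
Insert 155: h=12, h2=12, slot 12 occupied => index 11.
Insert 409: h=6, slot 6 empty => index 6.
Insert 88: h=10, h2=5, slot 10 occupied => index 2.
Insert 113: h=9, h2=6, slots 9,2 occupied => index 8.
Table: [—, 75, 88, —, 498, —, 409, —, 113, 335, 816, 155, 896]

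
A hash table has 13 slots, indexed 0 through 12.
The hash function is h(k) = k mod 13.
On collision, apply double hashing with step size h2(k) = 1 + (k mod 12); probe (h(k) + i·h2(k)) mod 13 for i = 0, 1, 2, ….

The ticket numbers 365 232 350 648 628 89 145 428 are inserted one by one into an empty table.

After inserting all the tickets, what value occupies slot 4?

365 hashes to 1; slot 1 is free => place at 1.
232 hashes to 11; slot 11 is free => place at 11.
350 hashes to 12; slot 12 is free => place at 12.
648 hashes to 11, h2=1; 11,12 taken => place at 0.
628 hashes to 4; slot 4 is free => place at 4.
89 hashes to 11, h2=6; 11,4 taken => place at 10.
145 hashes to 2; slot 2 is free => place at 2.
428 hashes to 12, h2=9; 12 taken => place at 8.
Table: [648, 365, 145, ., 628, ., ., ., 428, ., 89, 232, 350]

628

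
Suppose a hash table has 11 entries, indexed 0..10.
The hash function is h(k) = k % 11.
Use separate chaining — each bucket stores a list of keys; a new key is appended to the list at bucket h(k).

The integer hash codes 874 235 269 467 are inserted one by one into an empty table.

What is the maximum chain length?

Insert 874: h=5, bucket 5 empty -> new chain.
Insert 235: h=4, bucket 4 empty -> new chain.
Insert 269: h=5, bucket 5 nonempty -> append to chain.
Insert 467: h=5, bucket 5 nonempty -> append to chain.
Final buckets:
0: ∅
1: ∅
2: ∅
3: ∅
4: 235
5: 874 -> 269 -> 467
6: ∅
7: ∅
8: ∅
9: ∅
10: ∅

3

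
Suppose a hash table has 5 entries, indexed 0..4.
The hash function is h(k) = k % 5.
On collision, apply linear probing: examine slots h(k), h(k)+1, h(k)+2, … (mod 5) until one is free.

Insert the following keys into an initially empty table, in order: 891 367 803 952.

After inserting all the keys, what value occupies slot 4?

Insert 891: h=1, slot 1 empty => index 1.
Insert 367: h=2, slot 2 empty => index 2.
Insert 803: h=3, slot 3 empty => index 3.
Insert 952: h=2, slots 2,3 occupied => index 4.
Table: [_, 891, 367, 803, 952]

952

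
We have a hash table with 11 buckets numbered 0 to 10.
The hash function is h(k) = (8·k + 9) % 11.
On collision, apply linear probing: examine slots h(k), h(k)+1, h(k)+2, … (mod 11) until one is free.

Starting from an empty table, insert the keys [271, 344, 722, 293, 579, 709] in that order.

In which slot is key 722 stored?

Insert 271: h=10, slot 10 empty => index 10.
Insert 344: h=0, slot 0 empty => index 0.
Insert 722: h=10, slots 10,0 occupied => index 1.
Insert 293: h=10, slots 10,0,1 occupied => index 2.
Insert 579: h=10, slots 10,0,1,2 occupied => index 3.
Insert 709: h=5, slot 5 empty => index 5.
Table: [344, 722, 293, 579, —, 709, —, —, —, —, 271]

1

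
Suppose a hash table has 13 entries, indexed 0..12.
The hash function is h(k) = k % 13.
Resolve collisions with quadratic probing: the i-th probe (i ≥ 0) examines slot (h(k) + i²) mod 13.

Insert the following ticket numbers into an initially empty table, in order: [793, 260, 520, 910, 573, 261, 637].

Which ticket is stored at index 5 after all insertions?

261

793: h=0 => slot 0
260: h=0, probe 0,1 => slot 1
520: h=0, probe 0,1,4 => slot 4
910: h=0, probe 0,1,4,9 => slot 9
573: h=1, probe 1,2 => slot 2
261: h=1, probe 1,2,5 => slot 5
637: h=0, probe 0,1,4,9,3 => slot 3
Table: [793, 260, 573, 637, 520, 261, _, _, _, 910, _, _, _]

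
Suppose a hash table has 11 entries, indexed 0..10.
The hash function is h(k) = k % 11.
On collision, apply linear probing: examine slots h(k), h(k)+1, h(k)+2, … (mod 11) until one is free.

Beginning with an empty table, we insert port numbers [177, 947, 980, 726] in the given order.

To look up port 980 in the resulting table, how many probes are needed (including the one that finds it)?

3

Insert 177: h=1, slot 1 empty => index 1.
Insert 947: h=1, slot 1 occupied => index 2.
Insert 980: h=1, slots 1,2 occupied => index 3.
Insert 726: h=0, slot 0 empty => index 0.
Table: [726, 177, 947, 980, ∅, ∅, ∅, ∅, ∅, ∅, ∅]
Lookup 980: h=1, probe 1,2,3 → found at 3.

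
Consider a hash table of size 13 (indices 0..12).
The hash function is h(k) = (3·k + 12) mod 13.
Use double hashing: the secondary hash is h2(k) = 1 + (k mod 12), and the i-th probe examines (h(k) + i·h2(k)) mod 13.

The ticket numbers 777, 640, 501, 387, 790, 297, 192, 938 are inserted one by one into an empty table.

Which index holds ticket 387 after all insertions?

777 hashes to 3; slot 3 is free -> place at 3.
640 hashes to 8; slot 8 is free -> place at 8.
501 hashes to 7; slot 7 is free -> place at 7.
387 hashes to 3, h2=4; 3,7 taken -> place at 11.
790 hashes to 3, h2=11; 3 taken -> place at 1.
297 hashes to 6; slot 6 is free -> place at 6.
192 hashes to 3, h2=1; 3 taken -> place at 4.
938 hashes to 5; slot 5 is free -> place at 5.
Table: [-, 790, -, 777, 192, 938, 297, 501, 640, -, -, 387, -]

11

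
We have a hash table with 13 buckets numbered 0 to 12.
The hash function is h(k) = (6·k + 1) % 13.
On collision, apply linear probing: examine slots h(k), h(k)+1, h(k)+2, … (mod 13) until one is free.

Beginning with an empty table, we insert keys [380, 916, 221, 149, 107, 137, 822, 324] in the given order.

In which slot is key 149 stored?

Insert 380: h=6, slot 6 empty -> index 6.
Insert 916: h=11, slot 11 empty -> index 11.
Insert 221: h=1, slot 1 empty -> index 1.
Insert 149: h=11, slot 11 occupied -> index 12.
Insert 107: h=6, slot 6 occupied -> index 7.
Insert 137: h=4, slot 4 empty -> index 4.
Insert 822: h=6, slots 6,7 occupied -> index 8.
Insert 324: h=8, slot 8 occupied -> index 9.
Table: [-, 221, -, -, 137, -, 380, 107, 822, 324, -, 916, 149]

12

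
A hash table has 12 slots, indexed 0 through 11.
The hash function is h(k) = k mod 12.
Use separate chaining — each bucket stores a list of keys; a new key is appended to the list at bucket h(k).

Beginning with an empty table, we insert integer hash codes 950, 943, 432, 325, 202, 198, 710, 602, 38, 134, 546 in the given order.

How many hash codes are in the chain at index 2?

Insert 950: h=2, bucket 2 empty → new chain.
Insert 943: h=7, bucket 7 empty → new chain.
Insert 432: h=0, bucket 0 empty → new chain.
Insert 325: h=1, bucket 1 empty → new chain.
Insert 202: h=10, bucket 10 empty → new chain.
Insert 198: h=6, bucket 6 empty → new chain.
Insert 710: h=2, bucket 2 nonempty → append to chain.
Insert 602: h=2, bucket 2 nonempty → append to chain.
Insert 38: h=2, bucket 2 nonempty → append to chain.
Insert 134: h=2, bucket 2 nonempty → append to chain.
Insert 546: h=6, bucket 6 nonempty → append to chain.
Final buckets:
0: 432
1: 325
2: 950 -> 710 -> 602 -> 38 -> 134
3: .
4: .
5: .
6: 198 -> 546
7: 943
8: .
9: .
10: 202
11: .

5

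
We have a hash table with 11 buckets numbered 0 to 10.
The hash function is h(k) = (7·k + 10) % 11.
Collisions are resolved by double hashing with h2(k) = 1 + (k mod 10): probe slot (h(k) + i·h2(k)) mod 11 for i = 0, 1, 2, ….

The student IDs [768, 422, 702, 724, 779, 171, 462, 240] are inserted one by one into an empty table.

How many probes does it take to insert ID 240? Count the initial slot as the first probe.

768 hashes to 7; slot 7 is free → place at 7.
422 hashes to 5; slot 5 is free → place at 5.
702 hashes to 7, h2=3; 7 taken → place at 10.
724 hashes to 7, h2=5; 7 taken → place at 1.
779 hashes to 7, h2=10; 7 taken → place at 6.
171 hashes to 8; slot 8 is free → place at 8.
462 hashes to 10, h2=3; 10 taken → place at 2.
240 hashes to 7, h2=1; 7,8 taken → place at 9.
Table: [_, 724, 462, _, _, 422, 779, 768, 171, 240, 702]

3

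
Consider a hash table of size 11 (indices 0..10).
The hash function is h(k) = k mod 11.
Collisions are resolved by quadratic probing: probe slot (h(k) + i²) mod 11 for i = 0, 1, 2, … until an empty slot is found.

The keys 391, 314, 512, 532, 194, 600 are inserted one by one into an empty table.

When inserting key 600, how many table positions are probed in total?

391 hashes to 6; slot 6 is free => place at 6.
314 hashes to 6; 6 taken => place at 7.
512 hashes to 6; 6,7 taken => place at 10.
532 hashes to 4; slot 4 is free => place at 4.
194 hashes to 7; 7 taken => place at 8.
600 hashes to 6; 6,7,10,4 taken => place at 0.
Table: [600, —, —, —, 532, —, 391, 314, 194, —, 512]

5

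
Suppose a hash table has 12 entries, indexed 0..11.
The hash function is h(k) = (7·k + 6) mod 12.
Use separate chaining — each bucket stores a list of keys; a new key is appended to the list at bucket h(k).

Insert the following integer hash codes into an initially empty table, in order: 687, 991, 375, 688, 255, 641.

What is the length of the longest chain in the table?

3

Insert 687: h=3, bucket 3 empty → new chain.
Insert 991: h=7, bucket 7 empty → new chain.
Insert 375: h=3, bucket 3 nonempty → append to chain.
Insert 688: h=10, bucket 10 empty → new chain.
Insert 255: h=3, bucket 3 nonempty → append to chain.
Insert 641: h=5, bucket 5 empty → new chain.
Final buckets:
0: ∅
1: ∅
2: ∅
3: 687 -> 375 -> 255
4: ∅
5: 641
6: ∅
7: 991
8: ∅
9: ∅
10: 688
11: ∅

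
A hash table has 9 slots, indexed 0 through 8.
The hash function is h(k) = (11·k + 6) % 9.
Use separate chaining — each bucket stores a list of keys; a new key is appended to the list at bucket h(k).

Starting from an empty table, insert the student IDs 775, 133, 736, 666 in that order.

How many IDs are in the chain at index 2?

2

Insert 775: h=8, bucket 8 empty → new chain.
Insert 133: h=2, bucket 2 empty → new chain.
Insert 736: h=2, bucket 2 nonempty → append to chain.
Insert 666: h=6, bucket 6 empty → new chain.
Final buckets:
0: _
1: _
2: 133 -> 736
3: _
4: _
5: _
6: 666
7: _
8: 775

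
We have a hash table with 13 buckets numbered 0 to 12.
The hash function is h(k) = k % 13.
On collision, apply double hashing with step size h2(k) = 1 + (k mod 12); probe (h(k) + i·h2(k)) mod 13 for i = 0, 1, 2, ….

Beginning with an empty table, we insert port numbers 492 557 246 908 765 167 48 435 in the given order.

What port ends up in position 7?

908

Insert 492: h=11, slot 11 empty → index 11.
Insert 557: h=11, h2=6, slot 11 occupied → index 4.
Insert 246: h=12, slot 12 empty → index 12.
Insert 908: h=11, h2=9, slot 11 occupied → index 7.
Insert 765: h=11, h2=10, slot 11 occupied → index 8.
Insert 167: h=11, h2=12, slot 11 occupied → index 10.
Insert 48: h=9, slot 9 empty → index 9.
Insert 435: h=6, slot 6 empty → index 6.
Table: [∅, ∅, ∅, ∅, 557, ∅, 435, 908, 765, 48, 167, 492, 246]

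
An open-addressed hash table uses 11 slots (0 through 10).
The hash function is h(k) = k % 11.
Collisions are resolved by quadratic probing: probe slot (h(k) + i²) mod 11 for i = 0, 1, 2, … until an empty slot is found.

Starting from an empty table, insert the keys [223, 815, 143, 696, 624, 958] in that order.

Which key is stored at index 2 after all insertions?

958

223: h=3 → slot 3
815: h=1 → slot 1
143: h=0 → slot 0
696: h=3, probe 3,4 → slot 4
624: h=8 → slot 8
958: h=1, probe 1,2 → slot 2
Table: [143, 815, 958, 223, 696, ∅, ∅, ∅, 624, ∅, ∅]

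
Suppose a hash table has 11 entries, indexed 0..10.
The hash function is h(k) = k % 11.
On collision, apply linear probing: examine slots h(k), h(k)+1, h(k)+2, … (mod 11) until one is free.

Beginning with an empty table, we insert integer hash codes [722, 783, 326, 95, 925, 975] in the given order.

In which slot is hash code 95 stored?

722 hashes to 7; slot 7 is free => place at 7.
783 hashes to 2; slot 2 is free => place at 2.
326 hashes to 7; 7 taken => place at 8.
95 hashes to 7; 7,8 taken => place at 9.
925 hashes to 1; slot 1 is free => place at 1.
975 hashes to 7; 7,8,9 taken => place at 10.
Table: [_, 925, 783, _, _, _, _, 722, 326, 95, 975]

9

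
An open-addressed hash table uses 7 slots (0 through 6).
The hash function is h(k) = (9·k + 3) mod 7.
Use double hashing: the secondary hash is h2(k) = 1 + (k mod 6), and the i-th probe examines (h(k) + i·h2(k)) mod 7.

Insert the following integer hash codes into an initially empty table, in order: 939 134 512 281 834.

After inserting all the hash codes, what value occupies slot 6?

834

939: h=5 → slot 5
134: h=5, h2=3, probe 5,1 → slot 1
512: h=5, h2=3, probe 5,1,4 → slot 4
281: h=5, h2=6, probe 5,4,3 → slot 3
834: h=5, h2=1, probe 5,6 → slot 6
Table: [∅, 134, ∅, 281, 512, 939, 834]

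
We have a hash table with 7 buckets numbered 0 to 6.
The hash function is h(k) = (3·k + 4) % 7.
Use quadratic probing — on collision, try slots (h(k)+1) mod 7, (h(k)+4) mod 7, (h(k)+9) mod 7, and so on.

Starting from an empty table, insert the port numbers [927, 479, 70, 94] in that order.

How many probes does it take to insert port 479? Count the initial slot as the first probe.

2

Insert 927: h=6, slot 6 empty → index 6.
Insert 479: h=6, slot 6 occupied → index 0.
Insert 70: h=4, slot 4 empty → index 4.
Insert 94: h=6, slots 6,0 occupied → index 3.
Table: [479, _, _, 94, 70, _, 927]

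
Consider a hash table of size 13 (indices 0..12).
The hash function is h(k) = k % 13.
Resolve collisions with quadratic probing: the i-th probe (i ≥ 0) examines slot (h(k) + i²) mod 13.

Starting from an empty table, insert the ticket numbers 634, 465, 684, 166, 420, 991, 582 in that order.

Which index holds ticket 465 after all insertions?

634: h=10 -> slot 10
465: h=10, probe 10,11 -> slot 11
684: h=8 -> slot 8
166: h=10, probe 10,11,1 -> slot 1
420: h=4 -> slot 4
991: h=3 -> slot 3
582: h=10, probe 10,11,1,6 -> slot 6
Table: [-, 166, -, 991, 420, -, 582, -, 684, -, 634, 465, -]

11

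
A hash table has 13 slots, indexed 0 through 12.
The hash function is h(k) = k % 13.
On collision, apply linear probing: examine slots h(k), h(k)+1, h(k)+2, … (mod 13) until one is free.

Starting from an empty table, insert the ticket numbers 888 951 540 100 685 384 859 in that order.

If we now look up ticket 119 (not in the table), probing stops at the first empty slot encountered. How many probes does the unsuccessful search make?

2

888: h=4 => slot 4
951: h=2 => slot 2
540: h=7 => slot 7
100: h=9 => slot 9
685: h=9, probe 9,10 => slot 10
384: h=7, probe 7,8 => slot 8
859: h=1 => slot 1
Table: [_, 859, 951, _, 888, _, _, 540, 384, 100, 685, _, _]
Lookup 119: h=2, probe 2,3 → slot 3 empty, not found.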